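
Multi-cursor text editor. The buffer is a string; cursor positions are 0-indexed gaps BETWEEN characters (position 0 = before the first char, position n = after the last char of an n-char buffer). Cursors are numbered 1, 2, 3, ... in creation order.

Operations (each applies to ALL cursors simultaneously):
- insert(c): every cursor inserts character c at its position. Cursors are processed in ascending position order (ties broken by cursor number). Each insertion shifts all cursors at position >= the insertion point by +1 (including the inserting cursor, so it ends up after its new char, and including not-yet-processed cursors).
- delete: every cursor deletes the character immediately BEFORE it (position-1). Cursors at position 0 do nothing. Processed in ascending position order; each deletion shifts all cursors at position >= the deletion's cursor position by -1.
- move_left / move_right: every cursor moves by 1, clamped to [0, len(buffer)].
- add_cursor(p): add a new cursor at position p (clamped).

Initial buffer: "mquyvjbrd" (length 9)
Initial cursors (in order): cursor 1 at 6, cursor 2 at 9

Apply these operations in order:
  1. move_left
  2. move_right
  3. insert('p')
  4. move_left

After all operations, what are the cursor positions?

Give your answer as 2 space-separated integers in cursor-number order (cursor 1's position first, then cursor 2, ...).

After op 1 (move_left): buffer="mquyvjbrd" (len 9), cursors c1@5 c2@8, authorship .........
After op 2 (move_right): buffer="mquyvjbrd" (len 9), cursors c1@6 c2@9, authorship .........
After op 3 (insert('p')): buffer="mquyvjpbrdp" (len 11), cursors c1@7 c2@11, authorship ......1...2
After op 4 (move_left): buffer="mquyvjpbrdp" (len 11), cursors c1@6 c2@10, authorship ......1...2

Answer: 6 10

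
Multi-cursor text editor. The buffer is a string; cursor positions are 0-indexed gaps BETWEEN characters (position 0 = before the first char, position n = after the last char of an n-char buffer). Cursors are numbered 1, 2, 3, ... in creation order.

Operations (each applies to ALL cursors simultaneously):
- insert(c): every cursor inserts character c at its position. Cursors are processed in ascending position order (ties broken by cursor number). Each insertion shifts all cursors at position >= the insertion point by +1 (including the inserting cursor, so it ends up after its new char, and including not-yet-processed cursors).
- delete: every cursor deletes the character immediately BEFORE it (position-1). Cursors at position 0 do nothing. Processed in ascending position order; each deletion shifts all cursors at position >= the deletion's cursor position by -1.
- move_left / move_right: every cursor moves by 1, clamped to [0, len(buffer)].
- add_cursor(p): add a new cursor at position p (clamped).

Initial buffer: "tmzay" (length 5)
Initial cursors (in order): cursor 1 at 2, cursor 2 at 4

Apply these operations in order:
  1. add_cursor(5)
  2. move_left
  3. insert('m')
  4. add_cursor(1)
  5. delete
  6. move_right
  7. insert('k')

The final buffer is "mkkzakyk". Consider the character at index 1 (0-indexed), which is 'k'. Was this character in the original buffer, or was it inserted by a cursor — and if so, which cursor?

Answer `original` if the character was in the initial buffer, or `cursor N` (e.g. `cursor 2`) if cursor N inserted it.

After op 1 (add_cursor(5)): buffer="tmzay" (len 5), cursors c1@2 c2@4 c3@5, authorship .....
After op 2 (move_left): buffer="tmzay" (len 5), cursors c1@1 c2@3 c3@4, authorship .....
After op 3 (insert('m')): buffer="tmmzmamy" (len 8), cursors c1@2 c2@5 c3@7, authorship .1..2.3.
After op 4 (add_cursor(1)): buffer="tmmzmamy" (len 8), cursors c4@1 c1@2 c2@5 c3@7, authorship .1..2.3.
After op 5 (delete): buffer="mzay" (len 4), cursors c1@0 c4@0 c2@2 c3@3, authorship ....
After op 6 (move_right): buffer="mzay" (len 4), cursors c1@1 c4@1 c2@3 c3@4, authorship ....
After op 7 (insert('k')): buffer="mkkzakyk" (len 8), cursors c1@3 c4@3 c2@6 c3@8, authorship .14..2.3
Authorship (.=original, N=cursor N): . 1 4 . . 2 . 3
Index 1: author = 1

Answer: cursor 1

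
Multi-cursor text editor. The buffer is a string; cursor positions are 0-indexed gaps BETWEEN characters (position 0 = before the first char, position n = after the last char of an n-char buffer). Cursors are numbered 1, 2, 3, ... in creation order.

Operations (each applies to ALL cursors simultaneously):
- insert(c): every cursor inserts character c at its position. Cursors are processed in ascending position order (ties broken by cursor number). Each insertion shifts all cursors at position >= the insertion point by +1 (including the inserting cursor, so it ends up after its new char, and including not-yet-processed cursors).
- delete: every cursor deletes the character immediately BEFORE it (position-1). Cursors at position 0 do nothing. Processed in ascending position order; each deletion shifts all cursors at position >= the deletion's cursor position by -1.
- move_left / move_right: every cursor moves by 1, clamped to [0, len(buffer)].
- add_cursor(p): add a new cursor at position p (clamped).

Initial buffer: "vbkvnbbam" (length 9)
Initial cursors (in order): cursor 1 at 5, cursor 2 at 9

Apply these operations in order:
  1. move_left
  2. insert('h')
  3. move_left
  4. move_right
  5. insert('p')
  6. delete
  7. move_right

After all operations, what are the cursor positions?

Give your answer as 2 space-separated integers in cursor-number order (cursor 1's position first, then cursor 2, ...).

Answer: 6 11

Derivation:
After op 1 (move_left): buffer="vbkvnbbam" (len 9), cursors c1@4 c2@8, authorship .........
After op 2 (insert('h')): buffer="vbkvhnbbahm" (len 11), cursors c1@5 c2@10, authorship ....1....2.
After op 3 (move_left): buffer="vbkvhnbbahm" (len 11), cursors c1@4 c2@9, authorship ....1....2.
After op 4 (move_right): buffer="vbkvhnbbahm" (len 11), cursors c1@5 c2@10, authorship ....1....2.
After op 5 (insert('p')): buffer="vbkvhpnbbahpm" (len 13), cursors c1@6 c2@12, authorship ....11....22.
After op 6 (delete): buffer="vbkvhnbbahm" (len 11), cursors c1@5 c2@10, authorship ....1....2.
After op 7 (move_right): buffer="vbkvhnbbahm" (len 11), cursors c1@6 c2@11, authorship ....1....2.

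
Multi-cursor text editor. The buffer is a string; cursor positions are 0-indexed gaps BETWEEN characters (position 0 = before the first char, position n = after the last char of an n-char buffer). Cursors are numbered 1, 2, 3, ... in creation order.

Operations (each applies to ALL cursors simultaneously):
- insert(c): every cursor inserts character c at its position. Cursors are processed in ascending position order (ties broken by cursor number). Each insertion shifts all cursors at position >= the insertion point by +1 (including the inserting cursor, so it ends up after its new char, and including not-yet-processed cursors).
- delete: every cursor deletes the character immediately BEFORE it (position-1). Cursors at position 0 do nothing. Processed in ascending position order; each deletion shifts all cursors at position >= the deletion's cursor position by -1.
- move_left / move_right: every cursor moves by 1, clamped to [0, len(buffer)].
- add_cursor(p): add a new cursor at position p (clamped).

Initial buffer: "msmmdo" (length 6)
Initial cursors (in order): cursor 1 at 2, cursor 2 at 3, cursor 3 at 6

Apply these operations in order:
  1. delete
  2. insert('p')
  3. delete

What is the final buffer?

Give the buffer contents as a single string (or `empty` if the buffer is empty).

After op 1 (delete): buffer="mmd" (len 3), cursors c1@1 c2@1 c3@3, authorship ...
After op 2 (insert('p')): buffer="mppmdp" (len 6), cursors c1@3 c2@3 c3@6, authorship .12..3
After op 3 (delete): buffer="mmd" (len 3), cursors c1@1 c2@1 c3@3, authorship ...

Answer: mmd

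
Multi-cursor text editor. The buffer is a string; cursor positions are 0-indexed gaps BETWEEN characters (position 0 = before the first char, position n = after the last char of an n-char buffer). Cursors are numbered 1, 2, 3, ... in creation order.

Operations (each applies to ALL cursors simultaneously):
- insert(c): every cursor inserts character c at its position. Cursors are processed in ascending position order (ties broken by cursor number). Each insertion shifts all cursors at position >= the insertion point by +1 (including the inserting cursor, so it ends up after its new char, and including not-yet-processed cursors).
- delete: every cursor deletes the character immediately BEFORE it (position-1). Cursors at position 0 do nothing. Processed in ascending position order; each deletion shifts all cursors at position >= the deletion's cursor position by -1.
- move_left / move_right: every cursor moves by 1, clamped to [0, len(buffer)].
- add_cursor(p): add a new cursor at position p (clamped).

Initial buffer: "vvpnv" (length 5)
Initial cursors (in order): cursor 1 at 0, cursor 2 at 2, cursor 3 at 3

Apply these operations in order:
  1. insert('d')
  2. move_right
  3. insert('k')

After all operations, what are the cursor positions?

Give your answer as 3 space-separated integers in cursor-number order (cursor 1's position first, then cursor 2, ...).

After op 1 (insert('d')): buffer="dvvdpdnv" (len 8), cursors c1@1 c2@4 c3@6, authorship 1..2.3..
After op 2 (move_right): buffer="dvvdpdnv" (len 8), cursors c1@2 c2@5 c3@7, authorship 1..2.3..
After op 3 (insert('k')): buffer="dvkvdpkdnkv" (len 11), cursors c1@3 c2@7 c3@10, authorship 1.1.2.23.3.

Answer: 3 7 10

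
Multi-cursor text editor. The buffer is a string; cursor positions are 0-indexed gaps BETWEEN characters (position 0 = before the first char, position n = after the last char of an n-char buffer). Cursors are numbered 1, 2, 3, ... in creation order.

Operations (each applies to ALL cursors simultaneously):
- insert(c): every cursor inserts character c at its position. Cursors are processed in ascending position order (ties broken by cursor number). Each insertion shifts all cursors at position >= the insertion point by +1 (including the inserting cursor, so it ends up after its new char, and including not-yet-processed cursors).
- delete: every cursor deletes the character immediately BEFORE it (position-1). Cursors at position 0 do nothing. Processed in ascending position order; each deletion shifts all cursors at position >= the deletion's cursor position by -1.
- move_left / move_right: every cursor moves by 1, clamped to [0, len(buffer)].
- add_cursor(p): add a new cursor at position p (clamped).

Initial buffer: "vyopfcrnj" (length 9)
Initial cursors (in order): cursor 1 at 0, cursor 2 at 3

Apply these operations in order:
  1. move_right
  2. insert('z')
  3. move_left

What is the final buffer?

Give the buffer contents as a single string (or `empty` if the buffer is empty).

Answer: vzyopzfcrnj

Derivation:
After op 1 (move_right): buffer="vyopfcrnj" (len 9), cursors c1@1 c2@4, authorship .........
After op 2 (insert('z')): buffer="vzyopzfcrnj" (len 11), cursors c1@2 c2@6, authorship .1...2.....
After op 3 (move_left): buffer="vzyopzfcrnj" (len 11), cursors c1@1 c2@5, authorship .1...2.....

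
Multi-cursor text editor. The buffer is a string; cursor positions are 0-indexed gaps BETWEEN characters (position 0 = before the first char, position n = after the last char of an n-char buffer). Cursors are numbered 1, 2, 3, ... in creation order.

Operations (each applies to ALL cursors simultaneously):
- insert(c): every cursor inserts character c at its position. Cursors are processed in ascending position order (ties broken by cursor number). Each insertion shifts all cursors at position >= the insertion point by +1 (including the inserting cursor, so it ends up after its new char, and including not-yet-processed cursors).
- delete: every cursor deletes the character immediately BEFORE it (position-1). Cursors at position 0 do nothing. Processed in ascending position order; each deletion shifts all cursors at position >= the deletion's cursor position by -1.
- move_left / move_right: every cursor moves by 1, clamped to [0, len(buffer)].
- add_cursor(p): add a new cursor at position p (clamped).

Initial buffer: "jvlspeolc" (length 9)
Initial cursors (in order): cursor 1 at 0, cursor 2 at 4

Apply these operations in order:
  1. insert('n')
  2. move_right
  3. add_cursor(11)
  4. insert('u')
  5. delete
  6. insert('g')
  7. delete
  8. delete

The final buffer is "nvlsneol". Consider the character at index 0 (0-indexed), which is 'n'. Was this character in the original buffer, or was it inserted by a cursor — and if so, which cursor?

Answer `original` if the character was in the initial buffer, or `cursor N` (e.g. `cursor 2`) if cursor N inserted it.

Answer: cursor 1

Derivation:
After op 1 (insert('n')): buffer="njvlsnpeolc" (len 11), cursors c1@1 c2@6, authorship 1....2.....
After op 2 (move_right): buffer="njvlsnpeolc" (len 11), cursors c1@2 c2@7, authorship 1....2.....
After op 3 (add_cursor(11)): buffer="njvlsnpeolc" (len 11), cursors c1@2 c2@7 c3@11, authorship 1....2.....
After op 4 (insert('u')): buffer="njuvlsnpueolcu" (len 14), cursors c1@3 c2@9 c3@14, authorship 1.1...2.2....3
After op 5 (delete): buffer="njvlsnpeolc" (len 11), cursors c1@2 c2@7 c3@11, authorship 1....2.....
After op 6 (insert('g')): buffer="njgvlsnpgeolcg" (len 14), cursors c1@3 c2@9 c3@14, authorship 1.1...2.2....3
After op 7 (delete): buffer="njvlsnpeolc" (len 11), cursors c1@2 c2@7 c3@11, authorship 1....2.....
After op 8 (delete): buffer="nvlsneol" (len 8), cursors c1@1 c2@5 c3@8, authorship 1...2...
Authorship (.=original, N=cursor N): 1 . . . 2 . . .
Index 0: author = 1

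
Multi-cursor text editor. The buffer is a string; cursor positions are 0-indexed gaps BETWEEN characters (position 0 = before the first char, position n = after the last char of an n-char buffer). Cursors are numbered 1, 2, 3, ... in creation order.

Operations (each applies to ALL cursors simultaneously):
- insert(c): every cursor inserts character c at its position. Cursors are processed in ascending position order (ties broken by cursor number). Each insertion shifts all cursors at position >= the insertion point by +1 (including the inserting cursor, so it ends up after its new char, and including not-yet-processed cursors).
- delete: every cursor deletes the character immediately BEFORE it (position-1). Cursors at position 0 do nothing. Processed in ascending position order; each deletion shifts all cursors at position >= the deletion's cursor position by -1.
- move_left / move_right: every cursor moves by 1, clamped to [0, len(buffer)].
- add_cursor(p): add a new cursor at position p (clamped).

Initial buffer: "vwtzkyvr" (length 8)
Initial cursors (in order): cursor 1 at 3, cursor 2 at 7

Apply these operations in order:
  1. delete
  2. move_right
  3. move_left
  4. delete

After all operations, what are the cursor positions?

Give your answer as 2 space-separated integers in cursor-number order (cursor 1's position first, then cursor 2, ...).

Answer: 1 3

Derivation:
After op 1 (delete): buffer="vwzkyr" (len 6), cursors c1@2 c2@5, authorship ......
After op 2 (move_right): buffer="vwzkyr" (len 6), cursors c1@3 c2@6, authorship ......
After op 3 (move_left): buffer="vwzkyr" (len 6), cursors c1@2 c2@5, authorship ......
After op 4 (delete): buffer="vzkr" (len 4), cursors c1@1 c2@3, authorship ....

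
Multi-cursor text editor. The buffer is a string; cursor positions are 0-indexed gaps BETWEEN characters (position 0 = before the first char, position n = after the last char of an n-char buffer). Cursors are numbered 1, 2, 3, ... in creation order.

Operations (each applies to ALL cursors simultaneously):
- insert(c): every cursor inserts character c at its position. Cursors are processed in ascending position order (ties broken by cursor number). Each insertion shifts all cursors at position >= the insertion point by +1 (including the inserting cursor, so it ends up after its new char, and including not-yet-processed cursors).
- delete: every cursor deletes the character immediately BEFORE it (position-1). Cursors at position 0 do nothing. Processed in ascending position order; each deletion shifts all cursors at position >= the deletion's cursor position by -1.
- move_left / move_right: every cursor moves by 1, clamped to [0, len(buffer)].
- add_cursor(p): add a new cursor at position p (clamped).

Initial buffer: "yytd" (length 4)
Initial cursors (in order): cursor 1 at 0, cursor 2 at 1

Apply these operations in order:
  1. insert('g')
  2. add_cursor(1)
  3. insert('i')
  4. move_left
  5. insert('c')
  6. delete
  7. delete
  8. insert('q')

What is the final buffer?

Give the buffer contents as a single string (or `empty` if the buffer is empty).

After op 1 (insert('g')): buffer="gygytd" (len 6), cursors c1@1 c2@3, authorship 1.2...
After op 2 (add_cursor(1)): buffer="gygytd" (len 6), cursors c1@1 c3@1 c2@3, authorship 1.2...
After op 3 (insert('i')): buffer="giiygiytd" (len 9), cursors c1@3 c3@3 c2@6, authorship 113.22...
After op 4 (move_left): buffer="giiygiytd" (len 9), cursors c1@2 c3@2 c2@5, authorship 113.22...
After op 5 (insert('c')): buffer="gicciygciytd" (len 12), cursors c1@4 c3@4 c2@8, authorship 11133.222...
After op 6 (delete): buffer="giiygiytd" (len 9), cursors c1@2 c3@2 c2@5, authorship 113.22...
After op 7 (delete): buffer="iyiytd" (len 6), cursors c1@0 c3@0 c2@2, authorship 3.2...
After op 8 (insert('q')): buffer="qqiyqiytd" (len 9), cursors c1@2 c3@2 c2@5, authorship 133.22...

Answer: qqiyqiytd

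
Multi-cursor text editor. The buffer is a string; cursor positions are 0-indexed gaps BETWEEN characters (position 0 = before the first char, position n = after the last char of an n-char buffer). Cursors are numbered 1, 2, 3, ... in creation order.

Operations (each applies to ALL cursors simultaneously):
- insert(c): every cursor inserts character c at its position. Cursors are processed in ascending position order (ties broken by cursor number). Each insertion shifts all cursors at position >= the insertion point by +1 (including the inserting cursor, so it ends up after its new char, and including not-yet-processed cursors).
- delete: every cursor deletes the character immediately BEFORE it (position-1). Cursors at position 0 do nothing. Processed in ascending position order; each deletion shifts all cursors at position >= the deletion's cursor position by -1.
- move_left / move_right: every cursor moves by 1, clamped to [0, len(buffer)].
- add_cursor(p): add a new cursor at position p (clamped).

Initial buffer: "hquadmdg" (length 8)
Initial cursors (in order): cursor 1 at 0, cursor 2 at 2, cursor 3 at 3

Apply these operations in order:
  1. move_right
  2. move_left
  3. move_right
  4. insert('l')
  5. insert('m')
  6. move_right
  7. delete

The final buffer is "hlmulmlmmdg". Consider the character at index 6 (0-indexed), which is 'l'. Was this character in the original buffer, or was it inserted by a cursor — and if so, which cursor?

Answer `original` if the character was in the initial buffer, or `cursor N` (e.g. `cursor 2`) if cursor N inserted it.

Answer: cursor 3

Derivation:
After op 1 (move_right): buffer="hquadmdg" (len 8), cursors c1@1 c2@3 c3@4, authorship ........
After op 2 (move_left): buffer="hquadmdg" (len 8), cursors c1@0 c2@2 c3@3, authorship ........
After op 3 (move_right): buffer="hquadmdg" (len 8), cursors c1@1 c2@3 c3@4, authorship ........
After op 4 (insert('l')): buffer="hlqulaldmdg" (len 11), cursors c1@2 c2@5 c3@7, authorship .1..2.3....
After op 5 (insert('m')): buffer="hlmqulmalmdmdg" (len 14), cursors c1@3 c2@7 c3@10, authorship .11..22.33....
After op 6 (move_right): buffer="hlmqulmalmdmdg" (len 14), cursors c1@4 c2@8 c3@11, authorship .11..22.33....
After op 7 (delete): buffer="hlmulmlmmdg" (len 11), cursors c1@3 c2@6 c3@8, authorship .11.2233...
Authorship (.=original, N=cursor N): . 1 1 . 2 2 3 3 . . .
Index 6: author = 3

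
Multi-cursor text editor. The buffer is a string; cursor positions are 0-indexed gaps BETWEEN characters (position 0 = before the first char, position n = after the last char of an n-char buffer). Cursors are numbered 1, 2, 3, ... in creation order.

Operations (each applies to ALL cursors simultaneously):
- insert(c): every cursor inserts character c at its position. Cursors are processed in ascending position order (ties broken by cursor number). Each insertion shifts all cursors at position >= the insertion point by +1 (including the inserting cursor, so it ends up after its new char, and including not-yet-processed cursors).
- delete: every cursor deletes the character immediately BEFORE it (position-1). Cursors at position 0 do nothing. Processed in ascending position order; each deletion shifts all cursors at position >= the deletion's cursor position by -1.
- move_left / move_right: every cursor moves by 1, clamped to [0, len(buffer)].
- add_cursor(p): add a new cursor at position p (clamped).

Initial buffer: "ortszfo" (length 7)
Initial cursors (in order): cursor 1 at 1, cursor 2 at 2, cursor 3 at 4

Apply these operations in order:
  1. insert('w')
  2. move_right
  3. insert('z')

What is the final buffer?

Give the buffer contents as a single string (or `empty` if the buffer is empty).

After op 1 (insert('w')): buffer="owrwtswzfo" (len 10), cursors c1@2 c2@4 c3@7, authorship .1.2..3...
After op 2 (move_right): buffer="owrwtswzfo" (len 10), cursors c1@3 c2@5 c3@8, authorship .1.2..3...
After op 3 (insert('z')): buffer="owrzwtzswzzfo" (len 13), cursors c1@4 c2@7 c3@11, authorship .1.12.2.3.3..

Answer: owrzwtzswzzfo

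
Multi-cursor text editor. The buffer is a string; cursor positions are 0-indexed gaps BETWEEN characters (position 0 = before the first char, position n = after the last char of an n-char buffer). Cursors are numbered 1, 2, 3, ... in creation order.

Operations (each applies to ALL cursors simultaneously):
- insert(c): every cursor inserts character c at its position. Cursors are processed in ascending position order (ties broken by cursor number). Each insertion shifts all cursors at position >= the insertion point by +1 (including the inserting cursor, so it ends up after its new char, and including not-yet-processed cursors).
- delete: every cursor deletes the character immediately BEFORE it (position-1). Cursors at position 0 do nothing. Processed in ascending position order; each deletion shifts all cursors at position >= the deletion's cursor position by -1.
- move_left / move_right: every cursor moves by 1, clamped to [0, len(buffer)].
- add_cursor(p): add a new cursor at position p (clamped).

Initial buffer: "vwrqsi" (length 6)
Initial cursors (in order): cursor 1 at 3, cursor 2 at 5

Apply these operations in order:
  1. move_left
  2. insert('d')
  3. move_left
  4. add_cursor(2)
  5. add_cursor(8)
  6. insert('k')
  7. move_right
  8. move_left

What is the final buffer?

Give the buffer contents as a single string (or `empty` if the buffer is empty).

Answer: vwkkdrqkdsik

Derivation:
After op 1 (move_left): buffer="vwrqsi" (len 6), cursors c1@2 c2@4, authorship ......
After op 2 (insert('d')): buffer="vwdrqdsi" (len 8), cursors c1@3 c2@6, authorship ..1..2..
After op 3 (move_left): buffer="vwdrqdsi" (len 8), cursors c1@2 c2@5, authorship ..1..2..
After op 4 (add_cursor(2)): buffer="vwdrqdsi" (len 8), cursors c1@2 c3@2 c2@5, authorship ..1..2..
After op 5 (add_cursor(8)): buffer="vwdrqdsi" (len 8), cursors c1@2 c3@2 c2@5 c4@8, authorship ..1..2..
After op 6 (insert('k')): buffer="vwkkdrqkdsik" (len 12), cursors c1@4 c3@4 c2@8 c4@12, authorship ..131..22..4
After op 7 (move_right): buffer="vwkkdrqkdsik" (len 12), cursors c1@5 c3@5 c2@9 c4@12, authorship ..131..22..4
After op 8 (move_left): buffer="vwkkdrqkdsik" (len 12), cursors c1@4 c3@4 c2@8 c4@11, authorship ..131..22..4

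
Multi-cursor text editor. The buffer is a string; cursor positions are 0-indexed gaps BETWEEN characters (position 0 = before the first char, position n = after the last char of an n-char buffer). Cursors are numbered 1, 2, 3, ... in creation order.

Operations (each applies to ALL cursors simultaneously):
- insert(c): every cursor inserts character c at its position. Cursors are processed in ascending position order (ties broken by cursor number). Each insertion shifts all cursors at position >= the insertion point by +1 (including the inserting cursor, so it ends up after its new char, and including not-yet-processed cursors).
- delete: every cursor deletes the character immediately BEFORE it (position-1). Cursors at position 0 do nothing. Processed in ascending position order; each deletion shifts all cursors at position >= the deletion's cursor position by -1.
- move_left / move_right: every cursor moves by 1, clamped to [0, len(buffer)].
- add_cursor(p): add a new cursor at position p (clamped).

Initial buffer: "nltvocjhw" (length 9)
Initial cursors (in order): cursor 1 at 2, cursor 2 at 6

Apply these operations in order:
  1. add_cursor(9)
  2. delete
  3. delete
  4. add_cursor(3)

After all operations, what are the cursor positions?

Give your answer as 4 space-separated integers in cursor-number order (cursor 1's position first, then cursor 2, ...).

Answer: 0 2 3 3

Derivation:
After op 1 (add_cursor(9)): buffer="nltvocjhw" (len 9), cursors c1@2 c2@6 c3@9, authorship .........
After op 2 (delete): buffer="ntvojh" (len 6), cursors c1@1 c2@4 c3@6, authorship ......
After op 3 (delete): buffer="tvj" (len 3), cursors c1@0 c2@2 c3@3, authorship ...
After op 4 (add_cursor(3)): buffer="tvj" (len 3), cursors c1@0 c2@2 c3@3 c4@3, authorship ...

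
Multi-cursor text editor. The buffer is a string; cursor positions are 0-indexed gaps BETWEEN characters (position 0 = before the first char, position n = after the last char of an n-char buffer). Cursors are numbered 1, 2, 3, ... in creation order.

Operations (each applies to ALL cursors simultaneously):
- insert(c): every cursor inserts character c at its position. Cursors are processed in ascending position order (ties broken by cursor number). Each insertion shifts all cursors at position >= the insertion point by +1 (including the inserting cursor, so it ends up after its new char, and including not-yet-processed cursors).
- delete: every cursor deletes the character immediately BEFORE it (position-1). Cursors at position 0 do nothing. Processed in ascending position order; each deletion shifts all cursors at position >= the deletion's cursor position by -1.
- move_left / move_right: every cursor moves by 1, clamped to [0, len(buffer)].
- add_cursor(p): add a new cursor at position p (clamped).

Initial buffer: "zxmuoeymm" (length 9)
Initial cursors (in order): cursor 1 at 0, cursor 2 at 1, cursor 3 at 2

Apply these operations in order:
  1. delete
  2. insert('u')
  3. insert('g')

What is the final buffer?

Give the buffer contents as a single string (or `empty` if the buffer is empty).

Answer: uuugggmuoeymm

Derivation:
After op 1 (delete): buffer="muoeymm" (len 7), cursors c1@0 c2@0 c3@0, authorship .......
After op 2 (insert('u')): buffer="uuumuoeymm" (len 10), cursors c1@3 c2@3 c3@3, authorship 123.......
After op 3 (insert('g')): buffer="uuugggmuoeymm" (len 13), cursors c1@6 c2@6 c3@6, authorship 123123.......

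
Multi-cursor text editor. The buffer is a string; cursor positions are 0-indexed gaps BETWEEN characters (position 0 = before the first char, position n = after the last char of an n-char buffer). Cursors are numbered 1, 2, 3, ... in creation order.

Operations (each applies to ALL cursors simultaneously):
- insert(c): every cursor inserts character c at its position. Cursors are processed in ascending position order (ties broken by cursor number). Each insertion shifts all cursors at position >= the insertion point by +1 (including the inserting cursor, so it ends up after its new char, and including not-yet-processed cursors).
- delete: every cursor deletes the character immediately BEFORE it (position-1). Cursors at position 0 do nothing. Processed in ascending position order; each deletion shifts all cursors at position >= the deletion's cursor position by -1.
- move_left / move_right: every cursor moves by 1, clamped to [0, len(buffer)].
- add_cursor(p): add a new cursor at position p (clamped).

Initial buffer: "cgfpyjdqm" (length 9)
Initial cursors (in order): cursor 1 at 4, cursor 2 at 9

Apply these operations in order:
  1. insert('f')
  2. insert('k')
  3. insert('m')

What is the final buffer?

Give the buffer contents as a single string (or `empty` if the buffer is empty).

After op 1 (insert('f')): buffer="cgfpfyjdqmf" (len 11), cursors c1@5 c2@11, authorship ....1.....2
After op 2 (insert('k')): buffer="cgfpfkyjdqmfk" (len 13), cursors c1@6 c2@13, authorship ....11.....22
After op 3 (insert('m')): buffer="cgfpfkmyjdqmfkm" (len 15), cursors c1@7 c2@15, authorship ....111.....222

Answer: cgfpfkmyjdqmfkm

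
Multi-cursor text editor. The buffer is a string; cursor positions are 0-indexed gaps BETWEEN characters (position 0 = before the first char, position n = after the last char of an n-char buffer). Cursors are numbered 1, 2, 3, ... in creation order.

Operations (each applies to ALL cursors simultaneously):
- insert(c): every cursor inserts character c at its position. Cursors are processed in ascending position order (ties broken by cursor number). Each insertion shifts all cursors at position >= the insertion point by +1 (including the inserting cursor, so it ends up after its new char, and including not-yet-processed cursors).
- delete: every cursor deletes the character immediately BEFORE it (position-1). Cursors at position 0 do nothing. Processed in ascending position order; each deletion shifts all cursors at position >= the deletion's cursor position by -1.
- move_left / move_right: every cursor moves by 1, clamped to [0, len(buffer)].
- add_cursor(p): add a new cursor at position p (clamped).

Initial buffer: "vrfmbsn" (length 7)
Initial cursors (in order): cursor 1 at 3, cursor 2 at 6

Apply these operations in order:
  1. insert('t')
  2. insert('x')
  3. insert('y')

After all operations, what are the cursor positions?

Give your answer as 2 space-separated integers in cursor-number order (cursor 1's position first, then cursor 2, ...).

Answer: 6 12

Derivation:
After op 1 (insert('t')): buffer="vrftmbstn" (len 9), cursors c1@4 c2@8, authorship ...1...2.
After op 2 (insert('x')): buffer="vrftxmbstxn" (len 11), cursors c1@5 c2@10, authorship ...11...22.
After op 3 (insert('y')): buffer="vrftxymbstxyn" (len 13), cursors c1@6 c2@12, authorship ...111...222.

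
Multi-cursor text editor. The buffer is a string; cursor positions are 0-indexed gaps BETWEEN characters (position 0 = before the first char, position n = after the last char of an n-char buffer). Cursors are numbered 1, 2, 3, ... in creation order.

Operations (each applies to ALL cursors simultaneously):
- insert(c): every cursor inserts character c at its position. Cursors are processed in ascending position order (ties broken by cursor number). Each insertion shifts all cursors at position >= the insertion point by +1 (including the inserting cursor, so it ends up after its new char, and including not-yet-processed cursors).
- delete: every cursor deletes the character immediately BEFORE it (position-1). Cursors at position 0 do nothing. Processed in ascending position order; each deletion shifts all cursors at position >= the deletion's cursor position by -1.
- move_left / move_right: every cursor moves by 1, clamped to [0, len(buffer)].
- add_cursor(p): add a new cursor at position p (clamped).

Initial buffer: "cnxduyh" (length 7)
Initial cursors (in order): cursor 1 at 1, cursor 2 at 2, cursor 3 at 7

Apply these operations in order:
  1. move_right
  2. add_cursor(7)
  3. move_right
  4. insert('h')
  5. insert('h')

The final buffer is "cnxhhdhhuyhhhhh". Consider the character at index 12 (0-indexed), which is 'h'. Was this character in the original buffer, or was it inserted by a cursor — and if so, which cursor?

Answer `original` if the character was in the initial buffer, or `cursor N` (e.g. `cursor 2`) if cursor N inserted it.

Answer: cursor 4

Derivation:
After op 1 (move_right): buffer="cnxduyh" (len 7), cursors c1@2 c2@3 c3@7, authorship .......
After op 2 (add_cursor(7)): buffer="cnxduyh" (len 7), cursors c1@2 c2@3 c3@7 c4@7, authorship .......
After op 3 (move_right): buffer="cnxduyh" (len 7), cursors c1@3 c2@4 c3@7 c4@7, authorship .......
After op 4 (insert('h')): buffer="cnxhdhuyhhh" (len 11), cursors c1@4 c2@6 c3@11 c4@11, authorship ...1.2...34
After op 5 (insert('h')): buffer="cnxhhdhhuyhhhhh" (len 15), cursors c1@5 c2@8 c3@15 c4@15, authorship ...11.22...3434
Authorship (.=original, N=cursor N): . . . 1 1 . 2 2 . . . 3 4 3 4
Index 12: author = 4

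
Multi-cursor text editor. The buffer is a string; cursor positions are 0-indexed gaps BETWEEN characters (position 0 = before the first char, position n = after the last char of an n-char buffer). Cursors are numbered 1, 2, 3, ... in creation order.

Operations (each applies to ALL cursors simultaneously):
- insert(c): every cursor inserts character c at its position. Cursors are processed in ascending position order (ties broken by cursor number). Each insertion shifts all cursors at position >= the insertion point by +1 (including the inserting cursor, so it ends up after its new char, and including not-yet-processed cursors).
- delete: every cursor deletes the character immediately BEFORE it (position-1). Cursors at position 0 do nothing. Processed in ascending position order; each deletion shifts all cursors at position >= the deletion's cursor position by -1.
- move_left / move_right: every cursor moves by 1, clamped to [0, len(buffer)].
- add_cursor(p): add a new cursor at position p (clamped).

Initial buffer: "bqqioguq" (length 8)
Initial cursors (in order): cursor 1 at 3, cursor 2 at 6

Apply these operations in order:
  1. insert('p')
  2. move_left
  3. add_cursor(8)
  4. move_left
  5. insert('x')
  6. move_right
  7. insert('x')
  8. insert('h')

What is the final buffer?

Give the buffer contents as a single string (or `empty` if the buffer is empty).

After op 1 (insert('p')): buffer="bqqpiogpuq" (len 10), cursors c1@4 c2@8, authorship ...1...2..
After op 2 (move_left): buffer="bqqpiogpuq" (len 10), cursors c1@3 c2@7, authorship ...1...2..
After op 3 (add_cursor(8)): buffer="bqqpiogpuq" (len 10), cursors c1@3 c2@7 c3@8, authorship ...1...2..
After op 4 (move_left): buffer="bqqpiogpuq" (len 10), cursors c1@2 c2@6 c3@7, authorship ...1...2..
After op 5 (insert('x')): buffer="bqxqpioxgxpuq" (len 13), cursors c1@3 c2@8 c3@10, authorship ..1.1..2.32..
After op 6 (move_right): buffer="bqxqpioxgxpuq" (len 13), cursors c1@4 c2@9 c3@11, authorship ..1.1..2.32..
After op 7 (insert('x')): buffer="bqxqxpioxgxxpxuq" (len 16), cursors c1@5 c2@11 c3@14, authorship ..1.11..2.2323..
After op 8 (insert('h')): buffer="bqxqxhpioxgxhxpxhuq" (len 19), cursors c1@6 c2@13 c3@17, authorship ..1.111..2.223233..

Answer: bqxqxhpioxgxhxpxhuq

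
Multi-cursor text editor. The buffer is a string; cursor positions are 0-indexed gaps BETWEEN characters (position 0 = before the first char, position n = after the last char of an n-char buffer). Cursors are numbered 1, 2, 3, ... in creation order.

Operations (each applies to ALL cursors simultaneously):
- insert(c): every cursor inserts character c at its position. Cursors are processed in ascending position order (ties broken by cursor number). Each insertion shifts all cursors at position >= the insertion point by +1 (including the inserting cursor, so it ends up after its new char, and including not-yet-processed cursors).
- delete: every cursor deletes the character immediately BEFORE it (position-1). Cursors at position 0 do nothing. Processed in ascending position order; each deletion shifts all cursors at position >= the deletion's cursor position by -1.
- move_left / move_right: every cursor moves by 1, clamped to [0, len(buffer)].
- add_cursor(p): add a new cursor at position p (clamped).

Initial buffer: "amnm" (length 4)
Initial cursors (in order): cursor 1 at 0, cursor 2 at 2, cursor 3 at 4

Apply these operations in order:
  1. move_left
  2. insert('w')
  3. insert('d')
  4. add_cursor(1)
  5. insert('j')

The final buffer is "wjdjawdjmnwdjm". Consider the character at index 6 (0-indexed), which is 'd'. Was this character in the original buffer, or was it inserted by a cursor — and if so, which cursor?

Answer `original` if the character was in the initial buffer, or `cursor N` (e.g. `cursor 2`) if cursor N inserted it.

Answer: cursor 2

Derivation:
After op 1 (move_left): buffer="amnm" (len 4), cursors c1@0 c2@1 c3@3, authorship ....
After op 2 (insert('w')): buffer="wawmnwm" (len 7), cursors c1@1 c2@3 c3@6, authorship 1.2..3.
After op 3 (insert('d')): buffer="wdawdmnwdm" (len 10), cursors c1@2 c2@5 c3@9, authorship 11.22..33.
After op 4 (add_cursor(1)): buffer="wdawdmnwdm" (len 10), cursors c4@1 c1@2 c2@5 c3@9, authorship 11.22..33.
After op 5 (insert('j')): buffer="wjdjawdjmnwdjm" (len 14), cursors c4@2 c1@4 c2@8 c3@13, authorship 1411.222..333.
Authorship (.=original, N=cursor N): 1 4 1 1 . 2 2 2 . . 3 3 3 .
Index 6: author = 2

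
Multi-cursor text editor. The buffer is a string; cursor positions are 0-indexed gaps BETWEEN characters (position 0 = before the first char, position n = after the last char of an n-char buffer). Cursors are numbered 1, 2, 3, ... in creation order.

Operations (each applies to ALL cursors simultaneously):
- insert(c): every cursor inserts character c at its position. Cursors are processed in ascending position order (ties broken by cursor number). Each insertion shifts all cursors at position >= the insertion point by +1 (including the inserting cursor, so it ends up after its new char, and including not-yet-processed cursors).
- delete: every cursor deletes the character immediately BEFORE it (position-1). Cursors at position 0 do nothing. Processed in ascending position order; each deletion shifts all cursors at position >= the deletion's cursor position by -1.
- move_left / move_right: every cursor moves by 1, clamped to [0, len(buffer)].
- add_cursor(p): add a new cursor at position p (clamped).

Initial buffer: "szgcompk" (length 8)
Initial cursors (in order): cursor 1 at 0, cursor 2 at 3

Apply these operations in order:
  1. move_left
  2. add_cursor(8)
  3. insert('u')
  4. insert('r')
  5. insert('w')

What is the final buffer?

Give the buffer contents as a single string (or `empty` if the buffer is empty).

Answer: urwszurwgcompkurw

Derivation:
After op 1 (move_left): buffer="szgcompk" (len 8), cursors c1@0 c2@2, authorship ........
After op 2 (add_cursor(8)): buffer="szgcompk" (len 8), cursors c1@0 c2@2 c3@8, authorship ........
After op 3 (insert('u')): buffer="uszugcompku" (len 11), cursors c1@1 c2@4 c3@11, authorship 1..2......3
After op 4 (insert('r')): buffer="urszurgcompkur" (len 14), cursors c1@2 c2@6 c3@14, authorship 11..22......33
After op 5 (insert('w')): buffer="urwszurwgcompkurw" (len 17), cursors c1@3 c2@8 c3@17, authorship 111..222......333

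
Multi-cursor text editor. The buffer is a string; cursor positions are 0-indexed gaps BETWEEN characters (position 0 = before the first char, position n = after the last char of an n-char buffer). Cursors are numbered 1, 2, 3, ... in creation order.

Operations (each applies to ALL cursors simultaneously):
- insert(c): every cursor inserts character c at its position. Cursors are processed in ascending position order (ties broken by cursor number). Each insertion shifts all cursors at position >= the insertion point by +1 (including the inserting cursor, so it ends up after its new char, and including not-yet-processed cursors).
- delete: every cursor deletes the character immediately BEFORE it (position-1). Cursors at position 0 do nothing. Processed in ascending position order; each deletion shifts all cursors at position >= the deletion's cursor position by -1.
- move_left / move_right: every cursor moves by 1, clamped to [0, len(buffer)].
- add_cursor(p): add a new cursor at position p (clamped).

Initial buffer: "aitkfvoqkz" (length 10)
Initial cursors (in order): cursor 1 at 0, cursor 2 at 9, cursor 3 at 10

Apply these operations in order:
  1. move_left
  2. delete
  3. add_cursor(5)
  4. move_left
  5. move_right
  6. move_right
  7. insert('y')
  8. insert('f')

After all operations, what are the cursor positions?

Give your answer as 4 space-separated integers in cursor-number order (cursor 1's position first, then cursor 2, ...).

After op 1 (move_left): buffer="aitkfvoqkz" (len 10), cursors c1@0 c2@8 c3@9, authorship ..........
After op 2 (delete): buffer="aitkfvoz" (len 8), cursors c1@0 c2@7 c3@7, authorship ........
After op 3 (add_cursor(5)): buffer="aitkfvoz" (len 8), cursors c1@0 c4@5 c2@7 c3@7, authorship ........
After op 4 (move_left): buffer="aitkfvoz" (len 8), cursors c1@0 c4@4 c2@6 c3@6, authorship ........
After op 5 (move_right): buffer="aitkfvoz" (len 8), cursors c1@1 c4@5 c2@7 c3@7, authorship ........
After op 6 (move_right): buffer="aitkfvoz" (len 8), cursors c1@2 c4@6 c2@8 c3@8, authorship ........
After op 7 (insert('y')): buffer="aiytkfvyozyy" (len 12), cursors c1@3 c4@8 c2@12 c3@12, authorship ..1....4..23
After op 8 (insert('f')): buffer="aiyftkfvyfozyyff" (len 16), cursors c1@4 c4@10 c2@16 c3@16, authorship ..11....44..2323

Answer: 4 16 16 10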